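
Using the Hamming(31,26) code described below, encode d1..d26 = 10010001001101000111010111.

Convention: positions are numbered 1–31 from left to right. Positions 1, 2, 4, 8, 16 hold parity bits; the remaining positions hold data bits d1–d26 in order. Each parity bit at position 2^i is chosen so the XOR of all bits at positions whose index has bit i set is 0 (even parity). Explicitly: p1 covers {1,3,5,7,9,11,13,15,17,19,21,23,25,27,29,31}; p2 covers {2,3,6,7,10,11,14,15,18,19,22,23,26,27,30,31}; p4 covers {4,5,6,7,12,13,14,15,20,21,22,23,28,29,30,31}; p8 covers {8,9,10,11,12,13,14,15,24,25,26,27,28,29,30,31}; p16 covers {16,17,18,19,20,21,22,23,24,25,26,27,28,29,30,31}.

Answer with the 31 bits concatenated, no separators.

0011001000010011101000111010111

Place data at non-parity positions: p1 p2 1 p4 0 0 1 p8 0 0 0 1 0 0 1 p16 1 0 1 0 0 0 1 1 1 0 1 0 1 1 1
p1 (pos 1,3,5,7,9,11,13,15,17,19,21,23,25,27,29,31): XOR of data positions = 1⊕0⊕1⊕0⊕0⊕0⊕1⊕1⊕1⊕0⊕1⊕1⊕1⊕1⊕1 = 0
p2 (pos 2,3,6,7,10,11,14,15,18,19,22,23,26,27,30,31): XOR of data positions = 1⊕0⊕1⊕0⊕0⊕0⊕1⊕0⊕1⊕0⊕1⊕0⊕1⊕1⊕1 = 0
p4 (pos 4,5,6,7,12,13,14,15,20,21,22,23,28,29,30,31): XOR of data positions = 0⊕0⊕1⊕1⊕0⊕0⊕1⊕0⊕0⊕0⊕1⊕0⊕1⊕1⊕1 = 1
p8 (pos 8,9,10,11,12,13,14,15,24,25,26,27,28,29,30,31): XOR of data positions = 0⊕0⊕0⊕1⊕0⊕0⊕1⊕1⊕1⊕0⊕1⊕0⊕1⊕1⊕1 = 0
p16 (pos 16,17,18,19,20,21,22,23,24,25,26,27,28,29,30,31): XOR of data positions = 1⊕0⊕1⊕0⊕0⊕0⊕1⊕1⊕1⊕0⊕1⊕0⊕1⊕1⊕1 = 1
Codeword: 0011001000010011101000111010111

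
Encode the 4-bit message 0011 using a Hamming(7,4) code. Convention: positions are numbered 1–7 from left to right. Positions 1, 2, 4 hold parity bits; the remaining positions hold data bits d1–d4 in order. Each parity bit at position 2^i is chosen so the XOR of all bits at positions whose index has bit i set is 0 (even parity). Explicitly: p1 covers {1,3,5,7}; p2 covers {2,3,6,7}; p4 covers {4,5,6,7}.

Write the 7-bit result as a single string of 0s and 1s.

1000011

Place data at non-parity positions: p1 p2 0 p4 0 1 1
p1 (pos 1,3,5,7): XOR of data positions = 0⊕0⊕1 = 1
p2 (pos 2,3,6,7): XOR of data positions = 0⊕1⊕1 = 0
p4 (pos 4,5,6,7): XOR of data positions = 0⊕1⊕1 = 0
Codeword: 1000011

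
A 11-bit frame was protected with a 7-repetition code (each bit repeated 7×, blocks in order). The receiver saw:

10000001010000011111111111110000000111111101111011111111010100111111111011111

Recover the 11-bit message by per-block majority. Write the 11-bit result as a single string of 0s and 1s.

00110111011

Block 1 (1000000): 1 one → 0
Block 2 (1010000): 2 ones → 0
Block 3 (0111111): 6 ones → 1
Block 4 (1111111): 7 ones → 1
Block 5 (0000000): 0 ones → 0
Block 6 (1111111): 7 ones → 1
Block 7 (0111101): 5 ones → 1
Block 8 (1111111): 7 ones → 1
Block 9 (0101001): 3 ones → 0
Block 10 (1111111): 7 ones → 1
Block 11 (1011111): 6 ones → 1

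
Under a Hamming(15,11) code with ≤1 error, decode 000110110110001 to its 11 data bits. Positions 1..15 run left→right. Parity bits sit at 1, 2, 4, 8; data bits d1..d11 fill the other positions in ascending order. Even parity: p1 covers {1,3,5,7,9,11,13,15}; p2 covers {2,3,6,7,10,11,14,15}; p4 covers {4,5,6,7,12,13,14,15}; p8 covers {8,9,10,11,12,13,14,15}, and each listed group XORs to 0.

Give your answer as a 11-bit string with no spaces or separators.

s1 (pos 1,3,5,7,9,11,13,15): 0⊕0⊕1⊕1⊕0⊕1⊕0⊕1 = 0
s2 (pos 2,3,6,7,10,11,14,15): 0⊕0⊕0⊕1⊕1⊕1⊕0⊕1 = 0
s4 (pos 4,5,6,7,12,13,14,15): 1⊕1⊕0⊕1⊕0⊕0⊕0⊕1 = 0
s8 (pos 8,9,10,11,12,13,14,15): 1⊕0⊕1⊕1⊕0⊕0⊕0⊕1 = 0
Syndrome s8…s1 = 0000 → no error.
Read data bits from positions 3,5,6,7,9,10,11,12,13,14,15: 01010110001

01010110001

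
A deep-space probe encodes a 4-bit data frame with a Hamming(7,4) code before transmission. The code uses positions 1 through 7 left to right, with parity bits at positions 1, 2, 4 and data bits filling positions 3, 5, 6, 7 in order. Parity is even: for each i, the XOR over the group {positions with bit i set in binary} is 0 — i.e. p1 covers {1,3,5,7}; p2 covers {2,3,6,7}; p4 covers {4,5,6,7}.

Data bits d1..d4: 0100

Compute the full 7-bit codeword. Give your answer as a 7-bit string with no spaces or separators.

1001100

Place data at non-parity positions: p1 p2 0 p4 1 0 0
p1 (pos 1,3,5,7): XOR of data positions = 0⊕1⊕0 = 1
p2 (pos 2,3,6,7): XOR of data positions = 0⊕0⊕0 = 0
p4 (pos 4,5,6,7): XOR of data positions = 1⊕0⊕0 = 1
Codeword: 1001100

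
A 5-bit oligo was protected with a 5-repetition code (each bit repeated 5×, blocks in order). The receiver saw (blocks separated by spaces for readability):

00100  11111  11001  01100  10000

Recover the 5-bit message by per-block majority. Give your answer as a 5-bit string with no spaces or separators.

Block 1 (00100): 1 one → 0
Block 2 (11111): 5 ones → 1
Block 3 (11001): 3 ones → 1
Block 4 (01100): 2 ones → 0
Block 5 (10000): 1 one → 0

01100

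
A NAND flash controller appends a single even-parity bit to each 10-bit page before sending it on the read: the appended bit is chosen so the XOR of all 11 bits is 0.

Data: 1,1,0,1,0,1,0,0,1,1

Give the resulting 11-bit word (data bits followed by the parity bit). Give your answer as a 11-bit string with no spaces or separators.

XOR of the 10 data bits: 1⊕1⊕0⊕1⊕0⊕1⊕0⊕0⊕1⊕1 = 0
Parity bit = 0 (so all 11 bits XOR to 0).

11010100110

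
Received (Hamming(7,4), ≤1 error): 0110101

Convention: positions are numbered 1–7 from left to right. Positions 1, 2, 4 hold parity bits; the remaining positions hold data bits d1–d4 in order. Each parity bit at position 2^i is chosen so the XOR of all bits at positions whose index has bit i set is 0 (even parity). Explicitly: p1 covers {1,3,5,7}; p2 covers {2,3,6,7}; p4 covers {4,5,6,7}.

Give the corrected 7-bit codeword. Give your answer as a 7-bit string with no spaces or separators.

s1 (pos 1,3,5,7): 0⊕1⊕1⊕1 = 1
s2 (pos 2,3,6,7): 1⊕1⊕0⊕1 = 1
s4 (pos 4,5,6,7): 0⊕1⊕0⊕1 = 0
Syndrome s4…s1 = 011 → error at position 3.
Flip position 3: 0110101 → 0100101

0100101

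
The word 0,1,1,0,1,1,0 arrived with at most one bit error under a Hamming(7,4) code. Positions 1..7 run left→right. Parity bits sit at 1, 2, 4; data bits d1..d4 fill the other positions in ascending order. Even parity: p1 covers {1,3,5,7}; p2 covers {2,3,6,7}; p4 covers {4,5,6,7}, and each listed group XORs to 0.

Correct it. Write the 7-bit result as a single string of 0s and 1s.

s1 (pos 1,3,5,7): 0⊕1⊕1⊕0 = 0
s2 (pos 2,3,6,7): 1⊕1⊕1⊕0 = 1
s4 (pos 4,5,6,7): 0⊕1⊕1⊕0 = 0
Syndrome s4…s1 = 010 → error at position 2.
Flip position 2: 0110110 → 0010110

0010110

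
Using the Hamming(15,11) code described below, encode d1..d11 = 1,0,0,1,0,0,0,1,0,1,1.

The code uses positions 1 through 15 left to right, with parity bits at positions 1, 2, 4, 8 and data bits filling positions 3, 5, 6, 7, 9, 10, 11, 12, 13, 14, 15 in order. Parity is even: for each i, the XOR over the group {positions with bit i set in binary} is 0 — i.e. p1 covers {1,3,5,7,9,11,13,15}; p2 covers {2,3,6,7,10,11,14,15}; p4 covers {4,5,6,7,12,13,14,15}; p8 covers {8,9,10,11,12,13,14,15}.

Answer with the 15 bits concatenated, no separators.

Place data at non-parity positions: p1 p2 1 p4 0 0 1 p8 0 0 0 1 0 1 1
p1 (pos 1,3,5,7,9,11,13,15): XOR of data positions = 1⊕0⊕1⊕0⊕0⊕0⊕1 = 1
p2 (pos 2,3,6,7,10,11,14,15): XOR of data positions = 1⊕0⊕1⊕0⊕0⊕1⊕1 = 0
p4 (pos 4,5,6,7,12,13,14,15): XOR of data positions = 0⊕0⊕1⊕1⊕0⊕1⊕1 = 0
p8 (pos 8,9,10,11,12,13,14,15): XOR of data positions = 0⊕0⊕0⊕1⊕0⊕1⊕1 = 1
Codeword: 101000110001011

101000110001011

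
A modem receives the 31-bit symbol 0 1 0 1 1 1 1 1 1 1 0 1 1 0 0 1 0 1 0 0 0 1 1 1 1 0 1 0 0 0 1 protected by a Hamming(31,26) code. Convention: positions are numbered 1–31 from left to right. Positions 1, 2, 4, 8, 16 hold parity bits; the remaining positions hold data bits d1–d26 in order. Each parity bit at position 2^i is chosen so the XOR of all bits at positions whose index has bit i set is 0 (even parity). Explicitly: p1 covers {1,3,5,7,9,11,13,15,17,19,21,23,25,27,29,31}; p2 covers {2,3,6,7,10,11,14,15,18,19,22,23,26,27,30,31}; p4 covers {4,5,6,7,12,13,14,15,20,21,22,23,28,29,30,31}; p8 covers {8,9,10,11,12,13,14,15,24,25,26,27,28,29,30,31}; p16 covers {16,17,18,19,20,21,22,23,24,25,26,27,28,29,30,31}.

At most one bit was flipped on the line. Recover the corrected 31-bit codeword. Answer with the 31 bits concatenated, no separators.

0101111111011101010001111010001

s1 (pos 1,3,5,7,9,11,13,15,17,19,21,23,25,27,29,31): 0⊕0⊕1⊕1⊕1⊕0⊕1⊕0⊕0⊕0⊕0⊕1⊕1⊕1⊕0⊕1 = 0
s2 (pos 2,3,6,7,10,11,14,15,18,19,22,23,26,27,30,31): 1⊕0⊕1⊕1⊕1⊕0⊕0⊕0⊕1⊕0⊕1⊕1⊕0⊕1⊕0⊕1 = 1
s4 (pos 4,5,6,7,12,13,14,15,20,21,22,23,28,29,30,31): 1⊕1⊕1⊕1⊕1⊕1⊕0⊕0⊕0⊕0⊕1⊕1⊕0⊕0⊕0⊕1 = 1
s8 (pos 8,9,10,11,12,13,14,15,24,25,26,27,28,29,30,31): 1⊕1⊕1⊕0⊕1⊕1⊕0⊕0⊕1⊕1⊕0⊕1⊕0⊕0⊕0⊕1 = 1
s16 (pos 16,17,18,19,20,21,22,23,24,25,26,27,28,29,30,31): 1⊕0⊕1⊕0⊕0⊕0⊕1⊕1⊕1⊕1⊕0⊕1⊕0⊕0⊕0⊕1 = 0
Syndrome s16…s1 = 01110 → error at position 14.
Flip position 14: 0101111111011001010001111010001 → 0101111111011101010001111010001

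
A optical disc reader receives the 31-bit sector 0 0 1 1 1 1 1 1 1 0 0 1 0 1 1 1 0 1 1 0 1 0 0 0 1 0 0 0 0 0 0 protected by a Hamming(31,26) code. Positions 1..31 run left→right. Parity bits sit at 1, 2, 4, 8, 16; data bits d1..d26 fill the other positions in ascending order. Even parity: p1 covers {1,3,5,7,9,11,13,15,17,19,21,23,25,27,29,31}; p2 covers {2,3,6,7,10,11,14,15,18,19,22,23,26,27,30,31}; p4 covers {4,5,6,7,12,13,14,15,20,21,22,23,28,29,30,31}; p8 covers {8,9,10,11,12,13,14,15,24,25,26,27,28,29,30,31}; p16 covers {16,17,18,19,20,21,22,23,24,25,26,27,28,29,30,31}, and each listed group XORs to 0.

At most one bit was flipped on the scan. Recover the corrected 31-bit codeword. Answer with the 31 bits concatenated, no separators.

0011111110010111001010001000000

s1 (pos 1,3,5,7,9,11,13,15,17,19,21,23,25,27,29,31): 0⊕1⊕1⊕1⊕1⊕0⊕0⊕1⊕0⊕1⊕1⊕0⊕1⊕0⊕0⊕0 = 0
s2 (pos 2,3,6,7,10,11,14,15,18,19,22,23,26,27,30,31): 0⊕1⊕1⊕1⊕0⊕0⊕1⊕1⊕1⊕1⊕0⊕0⊕0⊕0⊕0⊕0 = 1
s4 (pos 4,5,6,7,12,13,14,15,20,21,22,23,28,29,30,31): 1⊕1⊕1⊕1⊕1⊕0⊕1⊕1⊕0⊕1⊕0⊕0⊕0⊕0⊕0⊕0 = 0
s8 (pos 8,9,10,11,12,13,14,15,24,25,26,27,28,29,30,31): 1⊕1⊕0⊕0⊕1⊕0⊕1⊕1⊕0⊕1⊕0⊕0⊕0⊕0⊕0⊕0 = 0
s16 (pos 16,17,18,19,20,21,22,23,24,25,26,27,28,29,30,31): 1⊕0⊕1⊕1⊕0⊕1⊕0⊕0⊕0⊕1⊕0⊕0⊕0⊕0⊕0⊕0 = 1
Syndrome s16…s1 = 10010 → error at position 18.
Flip position 18: 0011111110010111011010001000000 → 0011111110010111001010001000000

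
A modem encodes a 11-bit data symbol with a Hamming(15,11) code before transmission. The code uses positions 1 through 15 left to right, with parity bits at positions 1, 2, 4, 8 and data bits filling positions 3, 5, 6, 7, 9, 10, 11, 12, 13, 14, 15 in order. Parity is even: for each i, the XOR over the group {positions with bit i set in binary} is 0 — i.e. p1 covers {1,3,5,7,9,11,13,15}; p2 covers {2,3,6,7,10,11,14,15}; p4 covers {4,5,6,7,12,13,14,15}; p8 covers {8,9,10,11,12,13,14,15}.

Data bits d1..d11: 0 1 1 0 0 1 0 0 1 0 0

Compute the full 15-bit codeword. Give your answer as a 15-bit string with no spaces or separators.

000111000100100

Place data at non-parity positions: p1 p2 0 p4 1 1 0 p8 0 1 0 0 1 0 0
p1 (pos 1,3,5,7,9,11,13,15): XOR of data positions = 0⊕1⊕0⊕0⊕0⊕1⊕0 = 0
p2 (pos 2,3,6,7,10,11,14,15): XOR of data positions = 0⊕1⊕0⊕1⊕0⊕0⊕0 = 0
p4 (pos 4,5,6,7,12,13,14,15): XOR of data positions = 1⊕1⊕0⊕0⊕1⊕0⊕0 = 1
p8 (pos 8,9,10,11,12,13,14,15): XOR of data positions = 0⊕1⊕0⊕0⊕1⊕0⊕0 = 0
Codeword: 000111000100100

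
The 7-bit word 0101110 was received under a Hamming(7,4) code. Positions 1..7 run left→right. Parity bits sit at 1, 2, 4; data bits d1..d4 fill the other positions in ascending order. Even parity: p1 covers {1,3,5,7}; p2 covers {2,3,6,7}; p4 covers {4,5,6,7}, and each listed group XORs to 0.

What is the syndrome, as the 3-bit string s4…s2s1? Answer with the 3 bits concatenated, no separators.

101

s1 (pos 1,3,5,7): 0⊕0⊕1⊕0 = 1
s2 (pos 2,3,6,7): 1⊕0⊕1⊕0 = 0
s4 (pos 4,5,6,7): 1⊕1⊕1⊕0 = 1
Syndrome s4…s1 = 101 → error at position 5.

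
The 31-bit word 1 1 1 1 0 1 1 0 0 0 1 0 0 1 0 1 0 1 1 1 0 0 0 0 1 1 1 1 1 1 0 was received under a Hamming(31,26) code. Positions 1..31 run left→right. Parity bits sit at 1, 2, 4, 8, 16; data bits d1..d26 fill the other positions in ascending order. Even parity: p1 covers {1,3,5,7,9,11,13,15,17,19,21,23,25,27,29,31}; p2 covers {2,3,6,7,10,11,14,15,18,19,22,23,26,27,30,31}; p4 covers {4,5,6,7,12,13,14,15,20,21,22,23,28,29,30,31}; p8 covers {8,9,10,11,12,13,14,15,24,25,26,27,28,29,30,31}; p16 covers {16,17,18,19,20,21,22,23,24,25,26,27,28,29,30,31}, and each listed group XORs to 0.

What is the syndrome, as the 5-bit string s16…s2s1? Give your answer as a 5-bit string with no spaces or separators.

s1 (pos 1,3,5,7,9,11,13,15,17,19,21,23,25,27,29,31): 1⊕1⊕0⊕1⊕0⊕1⊕0⊕0⊕0⊕1⊕0⊕0⊕1⊕1⊕1⊕0 = 0
s2 (pos 2,3,6,7,10,11,14,15,18,19,22,23,26,27,30,31): 1⊕1⊕1⊕1⊕0⊕1⊕1⊕0⊕1⊕1⊕0⊕0⊕1⊕1⊕1⊕0 = 1
s4 (pos 4,5,6,7,12,13,14,15,20,21,22,23,28,29,30,31): 1⊕0⊕1⊕1⊕0⊕0⊕1⊕0⊕1⊕0⊕0⊕0⊕1⊕1⊕1⊕0 = 0
s8 (pos 8,9,10,11,12,13,14,15,24,25,26,27,28,29,30,31): 0⊕0⊕0⊕1⊕0⊕0⊕1⊕0⊕0⊕1⊕1⊕1⊕1⊕1⊕1⊕0 = 0
s16 (pos 16,17,18,19,20,21,22,23,24,25,26,27,28,29,30,31): 1⊕0⊕1⊕1⊕1⊕0⊕0⊕0⊕0⊕1⊕1⊕1⊕1⊕1⊕1⊕0 = 0
Syndrome s16…s1 = 00010 → error at position 2.

00010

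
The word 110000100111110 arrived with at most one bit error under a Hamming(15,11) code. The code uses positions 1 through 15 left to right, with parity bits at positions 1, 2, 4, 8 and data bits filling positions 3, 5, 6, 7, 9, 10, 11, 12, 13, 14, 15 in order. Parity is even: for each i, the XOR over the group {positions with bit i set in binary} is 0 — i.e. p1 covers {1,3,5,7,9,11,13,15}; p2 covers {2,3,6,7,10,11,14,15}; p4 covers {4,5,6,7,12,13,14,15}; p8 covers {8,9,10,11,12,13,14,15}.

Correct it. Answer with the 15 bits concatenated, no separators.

s1 (pos 1,3,5,7,9,11,13,15): 1⊕0⊕0⊕1⊕0⊕1⊕1⊕0 = 0
s2 (pos 2,3,6,7,10,11,14,15): 1⊕0⊕0⊕1⊕1⊕1⊕1⊕0 = 1
s4 (pos 4,5,6,7,12,13,14,15): 0⊕0⊕0⊕1⊕1⊕1⊕1⊕0 = 0
s8 (pos 8,9,10,11,12,13,14,15): 0⊕0⊕1⊕1⊕1⊕1⊕1⊕0 = 1
Syndrome s8…s1 = 1010 → error at position 10.
Flip position 10: 110000100111110 → 110000100011110

110000100011110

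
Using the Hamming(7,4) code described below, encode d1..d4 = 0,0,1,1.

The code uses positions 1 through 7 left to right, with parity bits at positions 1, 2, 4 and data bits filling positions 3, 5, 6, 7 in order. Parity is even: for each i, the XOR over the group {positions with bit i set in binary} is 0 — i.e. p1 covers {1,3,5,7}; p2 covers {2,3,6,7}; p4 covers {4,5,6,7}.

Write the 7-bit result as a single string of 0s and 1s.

1000011

Place data at non-parity positions: p1 p2 0 p4 0 1 1
p1 (pos 1,3,5,7): XOR of data positions = 0⊕0⊕1 = 1
p2 (pos 2,3,6,7): XOR of data positions = 0⊕1⊕1 = 0
p4 (pos 4,5,6,7): XOR of data positions = 0⊕1⊕1 = 0
Codeword: 1000011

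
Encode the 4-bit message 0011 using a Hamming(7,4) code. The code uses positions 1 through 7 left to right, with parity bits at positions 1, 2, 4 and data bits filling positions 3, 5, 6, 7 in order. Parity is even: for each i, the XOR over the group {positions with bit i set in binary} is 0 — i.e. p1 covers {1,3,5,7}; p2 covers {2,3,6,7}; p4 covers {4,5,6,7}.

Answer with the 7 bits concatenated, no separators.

Place data at non-parity positions: p1 p2 0 p4 0 1 1
p1 (pos 1,3,5,7): XOR of data positions = 0⊕0⊕1 = 1
p2 (pos 2,3,6,7): XOR of data positions = 0⊕1⊕1 = 0
p4 (pos 4,5,6,7): XOR of data positions = 0⊕1⊕1 = 0
Codeword: 1000011

1000011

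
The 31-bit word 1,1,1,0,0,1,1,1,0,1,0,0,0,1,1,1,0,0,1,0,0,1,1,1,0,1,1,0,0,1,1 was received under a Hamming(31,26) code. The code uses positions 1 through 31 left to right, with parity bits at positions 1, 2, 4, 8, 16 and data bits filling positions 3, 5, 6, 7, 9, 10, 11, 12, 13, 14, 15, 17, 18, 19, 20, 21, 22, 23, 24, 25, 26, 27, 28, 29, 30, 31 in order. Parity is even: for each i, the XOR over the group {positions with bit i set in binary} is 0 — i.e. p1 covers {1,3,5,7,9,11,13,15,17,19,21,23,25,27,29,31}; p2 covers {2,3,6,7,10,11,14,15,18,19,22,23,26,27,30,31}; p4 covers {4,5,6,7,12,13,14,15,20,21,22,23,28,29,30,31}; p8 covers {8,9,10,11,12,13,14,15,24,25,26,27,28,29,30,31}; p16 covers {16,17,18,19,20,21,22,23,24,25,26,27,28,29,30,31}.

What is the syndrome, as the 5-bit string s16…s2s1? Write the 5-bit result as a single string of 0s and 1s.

11000

s1 (pos 1,3,5,7,9,11,13,15,17,19,21,23,25,27,29,31): 1⊕1⊕0⊕1⊕0⊕0⊕0⊕1⊕0⊕1⊕0⊕1⊕0⊕1⊕0⊕1 = 0
s2 (pos 2,3,6,7,10,11,14,15,18,19,22,23,26,27,30,31): 1⊕1⊕1⊕1⊕1⊕0⊕1⊕1⊕0⊕1⊕1⊕1⊕1⊕1⊕1⊕1 = 0
s4 (pos 4,5,6,7,12,13,14,15,20,21,22,23,28,29,30,31): 0⊕0⊕1⊕1⊕0⊕0⊕1⊕1⊕0⊕0⊕1⊕1⊕0⊕0⊕1⊕1 = 0
s8 (pos 8,9,10,11,12,13,14,15,24,25,26,27,28,29,30,31): 1⊕0⊕1⊕0⊕0⊕0⊕1⊕1⊕1⊕0⊕1⊕1⊕0⊕0⊕1⊕1 = 1
s16 (pos 16,17,18,19,20,21,22,23,24,25,26,27,28,29,30,31): 1⊕0⊕0⊕1⊕0⊕0⊕1⊕1⊕1⊕0⊕1⊕1⊕0⊕0⊕1⊕1 = 1
Syndrome s16…s1 = 11000 → error at position 24.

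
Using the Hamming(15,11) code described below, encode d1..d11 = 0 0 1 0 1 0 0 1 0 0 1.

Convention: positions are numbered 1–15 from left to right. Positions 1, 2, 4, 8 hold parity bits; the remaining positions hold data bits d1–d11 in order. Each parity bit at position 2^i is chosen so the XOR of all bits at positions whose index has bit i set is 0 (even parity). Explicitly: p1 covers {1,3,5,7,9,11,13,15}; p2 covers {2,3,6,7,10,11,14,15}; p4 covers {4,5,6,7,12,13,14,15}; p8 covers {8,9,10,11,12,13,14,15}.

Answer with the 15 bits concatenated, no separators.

000101011001001

Place data at non-parity positions: p1 p2 0 p4 0 1 0 p8 1 0 0 1 0 0 1
p1 (pos 1,3,5,7,9,11,13,15): XOR of data positions = 0⊕0⊕0⊕1⊕0⊕0⊕1 = 0
p2 (pos 2,3,6,7,10,11,14,15): XOR of data positions = 0⊕1⊕0⊕0⊕0⊕0⊕1 = 0
p4 (pos 4,5,6,7,12,13,14,15): XOR of data positions = 0⊕1⊕0⊕1⊕0⊕0⊕1 = 1
p8 (pos 8,9,10,11,12,13,14,15): XOR of data positions = 1⊕0⊕0⊕1⊕0⊕0⊕1 = 1
Codeword: 000101011001001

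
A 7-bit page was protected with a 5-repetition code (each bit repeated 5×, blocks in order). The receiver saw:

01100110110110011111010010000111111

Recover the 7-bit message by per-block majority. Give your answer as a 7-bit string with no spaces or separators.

Block 1 (01100): 2 ones → 0
Block 2 (11011): 4 ones → 1
Block 3 (01100): 2 ones → 0
Block 4 (11111): 5 ones → 1
Block 5 (01001): 2 ones → 0
Block 6 (00001): 1 one → 0
Block 7 (11111): 5 ones → 1

0101001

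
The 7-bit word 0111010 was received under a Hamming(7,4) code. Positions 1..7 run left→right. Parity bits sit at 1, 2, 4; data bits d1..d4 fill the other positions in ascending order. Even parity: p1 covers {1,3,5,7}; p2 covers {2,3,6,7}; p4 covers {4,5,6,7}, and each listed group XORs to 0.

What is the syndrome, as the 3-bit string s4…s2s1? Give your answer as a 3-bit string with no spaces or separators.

011

s1 (pos 1,3,5,7): 0⊕1⊕0⊕0 = 1
s2 (pos 2,3,6,7): 1⊕1⊕1⊕0 = 1
s4 (pos 4,5,6,7): 1⊕0⊕1⊕0 = 0
Syndrome s4…s1 = 011 → error at position 3.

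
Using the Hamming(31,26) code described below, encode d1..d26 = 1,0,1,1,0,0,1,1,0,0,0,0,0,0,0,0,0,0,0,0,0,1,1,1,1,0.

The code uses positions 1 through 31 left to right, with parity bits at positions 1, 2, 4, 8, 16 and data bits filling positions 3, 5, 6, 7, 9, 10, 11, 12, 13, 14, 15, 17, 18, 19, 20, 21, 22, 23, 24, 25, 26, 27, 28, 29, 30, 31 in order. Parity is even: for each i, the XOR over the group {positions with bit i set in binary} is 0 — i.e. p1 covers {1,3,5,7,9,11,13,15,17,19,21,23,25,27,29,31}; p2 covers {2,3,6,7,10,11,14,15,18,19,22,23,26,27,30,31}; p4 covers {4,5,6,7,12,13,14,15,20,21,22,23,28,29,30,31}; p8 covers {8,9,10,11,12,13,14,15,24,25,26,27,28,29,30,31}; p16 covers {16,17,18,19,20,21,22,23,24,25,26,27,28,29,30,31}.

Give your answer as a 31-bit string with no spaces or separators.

Place data at non-parity positions: p1 p2 1 p4 0 1 1 p8 0 0 1 1 0 0 0 p16 0 0 0 0 0 0 0 0 0 0 1 1 1 1 0
p1 (pos 1,3,5,7,9,11,13,15,17,19,21,23,25,27,29,31): XOR of data positions = 1⊕0⊕1⊕0⊕1⊕0⊕0⊕0⊕0⊕0⊕0⊕0⊕1⊕1⊕0 = 1
p2 (pos 2,3,6,7,10,11,14,15,18,19,22,23,26,27,30,31): XOR of data positions = 1⊕1⊕1⊕0⊕1⊕0⊕0⊕0⊕0⊕0⊕0⊕0⊕1⊕1⊕0 = 0
p4 (pos 4,5,6,7,12,13,14,15,20,21,22,23,28,29,30,31): XOR of data positions = 0⊕1⊕1⊕1⊕0⊕0⊕0⊕0⊕0⊕0⊕0⊕1⊕1⊕1⊕0 = 0
p8 (pos 8,9,10,11,12,13,14,15,24,25,26,27,28,29,30,31): XOR of data positions = 0⊕0⊕1⊕1⊕0⊕0⊕0⊕0⊕0⊕0⊕1⊕1⊕1⊕1⊕0 = 0
p16 (pos 16,17,18,19,20,21,22,23,24,25,26,27,28,29,30,31): XOR of data positions = 0⊕0⊕0⊕0⊕0⊕0⊕0⊕0⊕0⊕0⊕1⊕1⊕1⊕1⊕0 = 0
Codeword: 1010011000110000000000000011110

1010011000110000000000000011110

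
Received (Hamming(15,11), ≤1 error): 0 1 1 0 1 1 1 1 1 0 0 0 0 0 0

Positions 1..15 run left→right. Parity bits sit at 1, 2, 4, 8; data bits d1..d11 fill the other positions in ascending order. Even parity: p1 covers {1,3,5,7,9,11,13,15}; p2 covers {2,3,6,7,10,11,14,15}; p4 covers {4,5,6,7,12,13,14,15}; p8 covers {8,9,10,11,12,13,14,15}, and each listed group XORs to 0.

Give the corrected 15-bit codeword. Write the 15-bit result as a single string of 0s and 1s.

s1 (pos 1,3,5,7,9,11,13,15): 0⊕1⊕1⊕1⊕1⊕0⊕0⊕0 = 0
s2 (pos 2,3,6,7,10,11,14,15): 1⊕1⊕1⊕1⊕0⊕0⊕0⊕0 = 0
s4 (pos 4,5,6,7,12,13,14,15): 0⊕1⊕1⊕1⊕0⊕0⊕0⊕0 = 1
s8 (pos 8,9,10,11,12,13,14,15): 1⊕1⊕0⊕0⊕0⊕0⊕0⊕0 = 0
Syndrome s8…s1 = 0100 → error at position 4.
Flip position 4: 011011111000000 → 011111111000000

011111111000000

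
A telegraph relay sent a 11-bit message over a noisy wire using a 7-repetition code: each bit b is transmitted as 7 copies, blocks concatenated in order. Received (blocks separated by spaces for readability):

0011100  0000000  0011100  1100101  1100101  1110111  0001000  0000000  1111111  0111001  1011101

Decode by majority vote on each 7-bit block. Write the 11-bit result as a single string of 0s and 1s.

00011100111

Block 1 (0011100): 3 ones → 0
Block 2 (0000000): 0 ones → 0
Block 3 (0011100): 3 ones → 0
Block 4 (1100101): 4 ones → 1
Block 5 (1100101): 4 ones → 1
Block 6 (1110111): 6 ones → 1
Block 7 (0001000): 1 one → 0
Block 8 (0000000): 0 ones → 0
Block 9 (1111111): 7 ones → 1
Block 10 (0111001): 4 ones → 1
Block 11 (1011101): 5 ones → 1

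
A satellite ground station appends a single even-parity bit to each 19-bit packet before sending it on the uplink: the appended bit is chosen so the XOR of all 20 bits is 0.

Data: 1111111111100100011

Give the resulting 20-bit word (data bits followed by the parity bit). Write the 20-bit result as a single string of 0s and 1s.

XOR of the 19 data bits: 1⊕1⊕1⊕1⊕1⊕1⊕1⊕1⊕1⊕1⊕1⊕0⊕0⊕1⊕0⊕0⊕0⊕1⊕1 = 0
Parity bit = 0 (so all 20 bits XOR to 0).

11111111111001000110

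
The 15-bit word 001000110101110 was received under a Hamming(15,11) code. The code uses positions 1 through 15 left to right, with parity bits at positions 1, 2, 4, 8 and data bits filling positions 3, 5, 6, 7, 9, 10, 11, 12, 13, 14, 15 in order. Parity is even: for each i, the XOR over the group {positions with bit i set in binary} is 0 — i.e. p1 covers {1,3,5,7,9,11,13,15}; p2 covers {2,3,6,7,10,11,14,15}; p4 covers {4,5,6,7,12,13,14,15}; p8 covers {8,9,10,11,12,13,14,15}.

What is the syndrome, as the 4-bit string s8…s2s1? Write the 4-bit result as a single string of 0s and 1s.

s1 (pos 1,3,5,7,9,11,13,15): 0⊕1⊕0⊕1⊕0⊕0⊕1⊕0 = 1
s2 (pos 2,3,6,7,10,11,14,15): 0⊕1⊕0⊕1⊕1⊕0⊕1⊕0 = 0
s4 (pos 4,5,6,7,12,13,14,15): 0⊕0⊕0⊕1⊕1⊕1⊕1⊕0 = 0
s8 (pos 8,9,10,11,12,13,14,15): 1⊕0⊕1⊕0⊕1⊕1⊕1⊕0 = 1
Syndrome s8…s1 = 1001 → error at position 9.

1001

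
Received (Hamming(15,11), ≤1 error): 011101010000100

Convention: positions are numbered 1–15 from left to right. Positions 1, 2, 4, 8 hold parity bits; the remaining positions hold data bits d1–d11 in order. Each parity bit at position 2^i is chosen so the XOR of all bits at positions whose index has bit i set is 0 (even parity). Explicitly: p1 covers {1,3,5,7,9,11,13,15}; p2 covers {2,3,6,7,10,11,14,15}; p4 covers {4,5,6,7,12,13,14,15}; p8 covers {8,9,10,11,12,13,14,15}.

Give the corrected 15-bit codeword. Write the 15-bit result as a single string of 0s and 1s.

s1 (pos 1,3,5,7,9,11,13,15): 0⊕1⊕0⊕0⊕0⊕0⊕1⊕0 = 0
s2 (pos 2,3,6,7,10,11,14,15): 1⊕1⊕1⊕0⊕0⊕0⊕0⊕0 = 1
s4 (pos 4,5,6,7,12,13,14,15): 1⊕0⊕1⊕0⊕0⊕1⊕0⊕0 = 1
s8 (pos 8,9,10,11,12,13,14,15): 1⊕0⊕0⊕0⊕0⊕1⊕0⊕0 = 0
Syndrome s8…s1 = 0110 → error at position 6.
Flip position 6: 011101010000100 → 011100010000100

011100010000100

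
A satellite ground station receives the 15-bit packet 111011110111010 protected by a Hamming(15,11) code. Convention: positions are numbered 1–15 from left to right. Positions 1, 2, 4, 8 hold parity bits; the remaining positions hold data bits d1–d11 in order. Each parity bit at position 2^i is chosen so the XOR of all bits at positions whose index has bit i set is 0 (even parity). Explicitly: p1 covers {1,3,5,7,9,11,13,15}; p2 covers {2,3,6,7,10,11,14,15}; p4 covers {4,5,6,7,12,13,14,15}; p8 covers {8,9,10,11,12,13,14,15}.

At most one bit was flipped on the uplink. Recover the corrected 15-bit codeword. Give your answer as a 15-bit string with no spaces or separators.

s1 (pos 1,3,5,7,9,11,13,15): 1⊕1⊕1⊕1⊕0⊕1⊕0⊕0 = 1
s2 (pos 2,3,6,7,10,11,14,15): 1⊕1⊕1⊕1⊕1⊕1⊕1⊕0 = 1
s4 (pos 4,5,6,7,12,13,14,15): 0⊕1⊕1⊕1⊕1⊕0⊕1⊕0 = 1
s8 (pos 8,9,10,11,12,13,14,15): 1⊕0⊕1⊕1⊕1⊕0⊕1⊕0 = 1
Syndrome s8…s1 = 1111 → error at position 15.
Flip position 15: 111011110111010 → 111011110111011

111011110111011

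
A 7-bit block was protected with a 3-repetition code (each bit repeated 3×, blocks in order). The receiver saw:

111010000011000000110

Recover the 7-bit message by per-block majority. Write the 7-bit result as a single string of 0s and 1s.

1001001

Block 1 (111): 3 ones → 1
Block 2 (010): 1 one → 0
Block 3 (000): 0 ones → 0
Block 4 (011): 2 ones → 1
Block 5 (000): 0 ones → 0
Block 6 (000): 0 ones → 0
Block 7 (110): 2 ones → 1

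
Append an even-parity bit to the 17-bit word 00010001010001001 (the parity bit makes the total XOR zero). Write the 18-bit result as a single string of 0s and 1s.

000100010100010011

XOR of the 17 data bits: 0⊕0⊕0⊕1⊕0⊕0⊕0⊕1⊕0⊕1⊕0⊕0⊕0⊕1⊕0⊕0⊕1 = 1
Parity bit = 1 (so all 18 bits XOR to 0).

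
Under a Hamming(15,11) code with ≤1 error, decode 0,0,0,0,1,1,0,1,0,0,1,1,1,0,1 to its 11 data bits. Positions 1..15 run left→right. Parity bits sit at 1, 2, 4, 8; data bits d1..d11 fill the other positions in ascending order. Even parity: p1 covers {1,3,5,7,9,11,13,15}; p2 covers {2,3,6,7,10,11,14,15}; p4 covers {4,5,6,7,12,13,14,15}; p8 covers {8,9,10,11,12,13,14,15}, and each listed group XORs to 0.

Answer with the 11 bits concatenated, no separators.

01100011111

s1 (pos 1,3,5,7,9,11,13,15): 0⊕0⊕1⊕0⊕0⊕1⊕1⊕1 = 0
s2 (pos 2,3,6,7,10,11,14,15): 0⊕0⊕1⊕0⊕0⊕1⊕0⊕1 = 1
s4 (pos 4,5,6,7,12,13,14,15): 0⊕1⊕1⊕0⊕1⊕1⊕0⊕1 = 1
s8 (pos 8,9,10,11,12,13,14,15): 1⊕0⊕0⊕1⊕1⊕1⊕0⊕1 = 1
Syndrome s8…s1 = 1110 → error at position 14.
Flip position 14: 000011010011101 → 000011010011111
Read data bits from positions 3,5,6,7,9,10,11,12,13,14,15: 01100011111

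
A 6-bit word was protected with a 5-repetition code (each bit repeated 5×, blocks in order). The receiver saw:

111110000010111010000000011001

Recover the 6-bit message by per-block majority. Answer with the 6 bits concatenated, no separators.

Block 1 (11111): 5 ones → 1
Block 2 (00000): 0 ones → 0
Block 3 (10111): 4 ones → 1
Block 4 (01000): 1 one → 0
Block 5 (00000): 0 ones → 0
Block 6 (11001): 3 ones → 1

101001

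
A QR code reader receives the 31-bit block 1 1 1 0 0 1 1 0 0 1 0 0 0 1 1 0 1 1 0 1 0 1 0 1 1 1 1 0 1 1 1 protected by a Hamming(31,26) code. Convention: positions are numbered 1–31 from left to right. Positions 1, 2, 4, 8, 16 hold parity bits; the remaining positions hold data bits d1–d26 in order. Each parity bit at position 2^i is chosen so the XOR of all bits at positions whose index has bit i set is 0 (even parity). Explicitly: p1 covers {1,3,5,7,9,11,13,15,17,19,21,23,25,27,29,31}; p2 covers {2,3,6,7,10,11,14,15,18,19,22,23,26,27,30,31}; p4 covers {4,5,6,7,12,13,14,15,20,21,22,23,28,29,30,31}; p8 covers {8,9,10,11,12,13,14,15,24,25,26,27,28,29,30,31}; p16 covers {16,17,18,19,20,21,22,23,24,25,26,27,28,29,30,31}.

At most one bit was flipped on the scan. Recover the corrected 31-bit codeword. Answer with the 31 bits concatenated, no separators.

1110011001000110110101111110111

s1 (pos 1,3,5,7,9,11,13,15,17,19,21,23,25,27,29,31): 1⊕1⊕0⊕1⊕0⊕0⊕0⊕1⊕1⊕0⊕0⊕0⊕1⊕1⊕1⊕1 = 1
s2 (pos 2,3,6,7,10,11,14,15,18,19,22,23,26,27,30,31): 1⊕1⊕1⊕1⊕1⊕0⊕1⊕1⊕1⊕0⊕1⊕0⊕1⊕1⊕1⊕1 = 1
s4 (pos 4,5,6,7,12,13,14,15,20,21,22,23,28,29,30,31): 0⊕0⊕1⊕1⊕0⊕0⊕1⊕1⊕1⊕0⊕1⊕0⊕0⊕1⊕1⊕1 = 1
s8 (pos 8,9,10,11,12,13,14,15,24,25,26,27,28,29,30,31): 0⊕0⊕1⊕0⊕0⊕0⊕1⊕1⊕1⊕1⊕1⊕1⊕0⊕1⊕1⊕1 = 0
s16 (pos 16,17,18,19,20,21,22,23,24,25,26,27,28,29,30,31): 0⊕1⊕1⊕0⊕1⊕0⊕1⊕0⊕1⊕1⊕1⊕1⊕0⊕1⊕1⊕1 = 1
Syndrome s16…s1 = 10111 → error at position 23.
Flip position 23: 1110011001000110110101011110111 → 1110011001000110110101111110111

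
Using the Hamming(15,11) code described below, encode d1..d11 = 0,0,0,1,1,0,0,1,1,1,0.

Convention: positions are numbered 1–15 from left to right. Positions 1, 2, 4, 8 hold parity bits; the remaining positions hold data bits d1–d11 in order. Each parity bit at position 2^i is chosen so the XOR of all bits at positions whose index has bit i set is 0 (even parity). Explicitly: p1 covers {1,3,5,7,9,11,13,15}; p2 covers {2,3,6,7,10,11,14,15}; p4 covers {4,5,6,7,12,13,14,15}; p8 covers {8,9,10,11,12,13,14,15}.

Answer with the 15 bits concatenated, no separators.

Place data at non-parity positions: p1 p2 0 p4 0 0 1 p8 1 0 0 1 1 1 0
p1 (pos 1,3,5,7,9,11,13,15): XOR of data positions = 0⊕0⊕1⊕1⊕0⊕1⊕0 = 1
p2 (pos 2,3,6,7,10,11,14,15): XOR of data positions = 0⊕0⊕1⊕0⊕0⊕1⊕0 = 0
p4 (pos 4,5,6,7,12,13,14,15): XOR of data positions = 0⊕0⊕1⊕1⊕1⊕1⊕0 = 0
p8 (pos 8,9,10,11,12,13,14,15): XOR of data positions = 1⊕0⊕0⊕1⊕1⊕1⊕0 = 0
Codeword: 100000101001110

100000101001110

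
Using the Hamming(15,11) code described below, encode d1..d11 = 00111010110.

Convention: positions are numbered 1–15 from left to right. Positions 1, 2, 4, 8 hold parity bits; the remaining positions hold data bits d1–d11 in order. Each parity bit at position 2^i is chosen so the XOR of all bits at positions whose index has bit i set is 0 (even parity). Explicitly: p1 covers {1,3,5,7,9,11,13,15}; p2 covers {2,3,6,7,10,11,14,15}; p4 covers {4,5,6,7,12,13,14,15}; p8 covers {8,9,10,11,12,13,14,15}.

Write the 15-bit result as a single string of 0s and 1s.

000001101010110

Place data at non-parity positions: p1 p2 0 p4 0 1 1 p8 1 0 1 0 1 1 0
p1 (pos 1,3,5,7,9,11,13,15): XOR of data positions = 0⊕0⊕1⊕1⊕1⊕1⊕0 = 0
p2 (pos 2,3,6,7,10,11,14,15): XOR of data positions = 0⊕1⊕1⊕0⊕1⊕1⊕0 = 0
p4 (pos 4,5,6,7,12,13,14,15): XOR of data positions = 0⊕1⊕1⊕0⊕1⊕1⊕0 = 0
p8 (pos 8,9,10,11,12,13,14,15): XOR of data positions = 1⊕0⊕1⊕0⊕1⊕1⊕0 = 0
Codeword: 000001101010110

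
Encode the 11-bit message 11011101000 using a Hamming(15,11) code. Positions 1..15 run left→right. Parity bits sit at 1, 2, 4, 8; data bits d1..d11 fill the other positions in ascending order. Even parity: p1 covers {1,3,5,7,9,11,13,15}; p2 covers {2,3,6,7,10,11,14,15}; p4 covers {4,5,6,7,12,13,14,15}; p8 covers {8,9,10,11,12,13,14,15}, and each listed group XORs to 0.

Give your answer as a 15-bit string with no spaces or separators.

Place data at non-parity positions: p1 p2 1 p4 1 0 1 p8 1 1 0 1 0 0 0
p1 (pos 1,3,5,7,9,11,13,15): XOR of data positions = 1⊕1⊕1⊕1⊕0⊕0⊕0 = 0
p2 (pos 2,3,6,7,10,11,14,15): XOR of data positions = 1⊕0⊕1⊕1⊕0⊕0⊕0 = 1
p4 (pos 4,5,6,7,12,13,14,15): XOR of data positions = 1⊕0⊕1⊕1⊕0⊕0⊕0 = 1
p8 (pos 8,9,10,11,12,13,14,15): XOR of data positions = 1⊕1⊕0⊕1⊕0⊕0⊕0 = 1
Codeword: 011110111101000

011110111101000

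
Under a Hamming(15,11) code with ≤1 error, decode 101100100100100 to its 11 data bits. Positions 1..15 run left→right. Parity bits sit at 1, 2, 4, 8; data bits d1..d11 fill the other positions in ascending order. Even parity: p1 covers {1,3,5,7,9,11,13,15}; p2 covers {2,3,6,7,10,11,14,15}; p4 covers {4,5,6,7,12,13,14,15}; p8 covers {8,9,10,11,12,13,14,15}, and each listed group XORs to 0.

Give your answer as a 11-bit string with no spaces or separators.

s1 (pos 1,3,5,7,9,11,13,15): 1⊕1⊕0⊕1⊕0⊕0⊕1⊕0 = 0
s2 (pos 2,3,6,7,10,11,14,15): 0⊕1⊕0⊕1⊕1⊕0⊕0⊕0 = 1
s4 (pos 4,5,6,7,12,13,14,15): 1⊕0⊕0⊕1⊕0⊕1⊕0⊕0 = 1
s8 (pos 8,9,10,11,12,13,14,15): 0⊕0⊕1⊕0⊕0⊕1⊕0⊕0 = 0
Syndrome s8…s1 = 0110 → error at position 6.
Flip position 6: 101100100100100 → 101101100100100
Read data bits from positions 3,5,6,7,9,10,11,12,13,14,15: 10110100100

10110100100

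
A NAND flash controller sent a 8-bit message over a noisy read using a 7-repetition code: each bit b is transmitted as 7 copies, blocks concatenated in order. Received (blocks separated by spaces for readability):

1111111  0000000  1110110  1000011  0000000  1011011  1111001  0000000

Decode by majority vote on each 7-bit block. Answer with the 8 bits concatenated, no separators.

10100110

Block 1 (1111111): 7 ones → 1
Block 2 (0000000): 0 ones → 0
Block 3 (1110110): 5 ones → 1
Block 4 (1000011): 3 ones → 0
Block 5 (0000000): 0 ones → 0
Block 6 (1011011): 5 ones → 1
Block 7 (1111001): 5 ones → 1
Block 8 (0000000): 0 ones → 0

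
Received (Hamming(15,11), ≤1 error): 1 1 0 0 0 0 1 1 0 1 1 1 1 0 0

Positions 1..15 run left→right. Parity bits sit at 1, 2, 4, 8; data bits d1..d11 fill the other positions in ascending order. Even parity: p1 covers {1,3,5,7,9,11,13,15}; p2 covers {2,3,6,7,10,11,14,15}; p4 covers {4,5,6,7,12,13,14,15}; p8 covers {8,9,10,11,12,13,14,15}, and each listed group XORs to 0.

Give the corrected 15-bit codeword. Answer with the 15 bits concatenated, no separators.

s1 (pos 1,3,5,7,9,11,13,15): 1⊕0⊕0⊕1⊕0⊕1⊕1⊕0 = 0
s2 (pos 2,3,6,7,10,11,14,15): 1⊕0⊕0⊕1⊕1⊕1⊕0⊕0 = 0
s4 (pos 4,5,6,7,12,13,14,15): 0⊕0⊕0⊕1⊕1⊕1⊕0⊕0 = 1
s8 (pos 8,9,10,11,12,13,14,15): 1⊕0⊕1⊕1⊕1⊕1⊕0⊕0 = 1
Syndrome s8…s1 = 1100 → error at position 12.
Flip position 12: 110000110111100 → 110000110110100

110000110110100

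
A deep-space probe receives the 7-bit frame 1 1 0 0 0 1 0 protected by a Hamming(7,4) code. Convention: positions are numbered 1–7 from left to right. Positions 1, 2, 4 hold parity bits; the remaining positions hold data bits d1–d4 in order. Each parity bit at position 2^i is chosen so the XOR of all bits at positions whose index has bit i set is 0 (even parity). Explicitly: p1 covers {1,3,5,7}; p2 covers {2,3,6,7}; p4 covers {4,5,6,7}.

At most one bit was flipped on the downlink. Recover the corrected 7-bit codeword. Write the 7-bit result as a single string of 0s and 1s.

1100110

s1 (pos 1,3,5,7): 1⊕0⊕0⊕0 = 1
s2 (pos 2,3,6,7): 1⊕0⊕1⊕0 = 0
s4 (pos 4,5,6,7): 0⊕0⊕1⊕0 = 1
Syndrome s4…s1 = 101 → error at position 5.
Flip position 5: 1100010 → 1100110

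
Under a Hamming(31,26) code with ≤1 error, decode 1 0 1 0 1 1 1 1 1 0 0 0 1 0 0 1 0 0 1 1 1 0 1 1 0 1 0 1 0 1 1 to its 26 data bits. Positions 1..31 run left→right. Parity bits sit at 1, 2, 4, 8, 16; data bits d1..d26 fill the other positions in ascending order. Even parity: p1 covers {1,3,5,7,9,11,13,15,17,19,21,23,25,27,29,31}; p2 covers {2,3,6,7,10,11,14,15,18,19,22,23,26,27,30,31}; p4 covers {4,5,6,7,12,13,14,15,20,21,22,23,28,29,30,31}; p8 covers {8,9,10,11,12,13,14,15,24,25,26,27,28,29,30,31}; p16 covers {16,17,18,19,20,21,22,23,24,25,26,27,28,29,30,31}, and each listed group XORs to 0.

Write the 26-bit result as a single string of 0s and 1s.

s1 (pos 1,3,5,7,9,11,13,15,17,19,21,23,25,27,29,31): 1⊕1⊕1⊕1⊕1⊕0⊕1⊕0⊕0⊕1⊕1⊕1⊕0⊕0⊕0⊕1 = 0
s2 (pos 2,3,6,7,10,11,14,15,18,19,22,23,26,27,30,31): 0⊕1⊕1⊕1⊕0⊕0⊕0⊕0⊕0⊕1⊕0⊕1⊕1⊕0⊕1⊕1 = 0
s4 (pos 4,5,6,7,12,13,14,15,20,21,22,23,28,29,30,31): 0⊕1⊕1⊕1⊕0⊕1⊕0⊕0⊕1⊕1⊕0⊕1⊕1⊕0⊕1⊕1 = 0
s8 (pos 8,9,10,11,12,13,14,15,24,25,26,27,28,29,30,31): 1⊕1⊕0⊕0⊕0⊕1⊕0⊕0⊕1⊕0⊕1⊕0⊕1⊕0⊕1⊕1 = 0
s16 (pos 16,17,18,19,20,21,22,23,24,25,26,27,28,29,30,31): 1⊕0⊕0⊕1⊕1⊕1⊕0⊕1⊕1⊕0⊕1⊕0⊕1⊕0⊕1⊕1 = 0
Syndrome s16…s1 = 00000 → no error.
Read data bits from positions 3,5,6,7,9,10,11,12,13,14,15,17,18,19,20,21,22,23,24,25,26,27,28,29,30,31: 11111000100001110110101011

11111000100001110110101011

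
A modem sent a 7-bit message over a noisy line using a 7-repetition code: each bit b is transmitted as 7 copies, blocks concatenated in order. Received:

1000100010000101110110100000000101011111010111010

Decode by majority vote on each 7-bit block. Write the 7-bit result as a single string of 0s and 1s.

Block 1 (1000100): 2 ones → 0
Block 2 (0100001): 2 ones → 0
Block 3 (0111011): 5 ones → 1
Block 4 (0100000): 1 one → 0
Block 5 (0001010): 2 ones → 0
Block 6 (1111101): 6 ones → 1
Block 7 (0111010): 4 ones → 1

0010011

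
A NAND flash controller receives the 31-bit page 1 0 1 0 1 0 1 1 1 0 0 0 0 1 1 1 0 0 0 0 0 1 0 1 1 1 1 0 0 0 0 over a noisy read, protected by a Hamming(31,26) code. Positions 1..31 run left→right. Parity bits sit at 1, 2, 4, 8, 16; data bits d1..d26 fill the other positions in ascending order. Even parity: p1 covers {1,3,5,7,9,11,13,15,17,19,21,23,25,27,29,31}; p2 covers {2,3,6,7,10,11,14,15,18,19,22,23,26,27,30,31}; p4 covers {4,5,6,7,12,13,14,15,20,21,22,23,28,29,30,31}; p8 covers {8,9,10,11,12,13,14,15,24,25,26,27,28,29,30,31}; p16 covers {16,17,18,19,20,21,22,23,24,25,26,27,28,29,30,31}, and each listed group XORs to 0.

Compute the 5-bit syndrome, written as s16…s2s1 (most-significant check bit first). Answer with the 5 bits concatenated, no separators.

s1 (pos 1,3,5,7,9,11,13,15,17,19,21,23,25,27,29,31): 1⊕1⊕1⊕1⊕1⊕0⊕0⊕1⊕0⊕0⊕0⊕0⊕1⊕1⊕0⊕0 = 0
s2 (pos 2,3,6,7,10,11,14,15,18,19,22,23,26,27,30,31): 0⊕1⊕0⊕1⊕0⊕0⊕1⊕1⊕0⊕0⊕1⊕0⊕1⊕1⊕0⊕0 = 1
s4 (pos 4,5,6,7,12,13,14,15,20,21,22,23,28,29,30,31): 0⊕1⊕0⊕1⊕0⊕0⊕1⊕1⊕0⊕0⊕1⊕0⊕0⊕0⊕0⊕0 = 1
s8 (pos 8,9,10,11,12,13,14,15,24,25,26,27,28,29,30,31): 1⊕1⊕0⊕0⊕0⊕0⊕1⊕1⊕1⊕1⊕1⊕1⊕0⊕0⊕0⊕0 = 0
s16 (pos 16,17,18,19,20,21,22,23,24,25,26,27,28,29,30,31): 1⊕0⊕0⊕0⊕0⊕0⊕1⊕0⊕1⊕1⊕1⊕1⊕0⊕0⊕0⊕0 = 0
Syndrome s16…s1 = 00110 → error at position 6.

00110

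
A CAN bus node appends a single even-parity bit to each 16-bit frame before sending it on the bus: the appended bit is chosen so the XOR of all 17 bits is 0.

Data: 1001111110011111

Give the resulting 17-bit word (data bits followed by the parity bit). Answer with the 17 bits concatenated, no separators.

10011111100111110

XOR of the 16 data bits: 1⊕0⊕0⊕1⊕1⊕1⊕1⊕1⊕1⊕0⊕0⊕1⊕1⊕1⊕1⊕1 = 0
Parity bit = 0 (so all 17 bits XOR to 0).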